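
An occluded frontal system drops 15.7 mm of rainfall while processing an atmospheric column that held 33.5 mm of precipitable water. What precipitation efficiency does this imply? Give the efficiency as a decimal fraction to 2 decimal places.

ε = rainfall / PW = 15.7 / 33.5 = 0.47.

ε ≈ 0.47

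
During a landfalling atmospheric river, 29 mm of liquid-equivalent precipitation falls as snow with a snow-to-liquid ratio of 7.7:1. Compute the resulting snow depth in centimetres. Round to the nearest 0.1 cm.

Snow depth = liquid × ratio = 29 mm × 7.7 = 223.3 mm = 22.3 cm.

snow depth ≈ 22.3 cm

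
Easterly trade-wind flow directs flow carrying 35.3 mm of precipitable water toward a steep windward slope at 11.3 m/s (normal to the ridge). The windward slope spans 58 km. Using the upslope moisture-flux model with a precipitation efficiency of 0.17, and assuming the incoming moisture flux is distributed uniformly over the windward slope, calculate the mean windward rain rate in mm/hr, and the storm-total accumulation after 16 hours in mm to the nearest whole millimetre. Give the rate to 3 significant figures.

Incoming column moisture flux per unit ridge length: F = V × PW = 11.3 × 35.3 = 398.89 mm·m/s.
Spread over the 58 km slope with efficiency ε = 0.17: R = ε·F/W = 0.17 × 398.89 / 58000 m = 1.169e-03 mm/s.
R = 1.169e-03 × 3600 = 4.21 mm/hr.
Over 16 h: total = 4.21 × 16 = 67.36 ≈ 67 mm.

R ≈ 4.21 mm/hr; total ≈ 67 mm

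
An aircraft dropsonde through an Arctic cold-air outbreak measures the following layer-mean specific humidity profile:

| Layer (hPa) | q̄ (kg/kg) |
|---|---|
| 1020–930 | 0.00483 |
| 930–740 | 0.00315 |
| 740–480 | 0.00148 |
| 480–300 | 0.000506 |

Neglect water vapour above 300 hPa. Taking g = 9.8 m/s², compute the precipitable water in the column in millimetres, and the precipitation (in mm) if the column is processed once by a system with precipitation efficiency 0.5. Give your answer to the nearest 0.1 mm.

Precipitable water is the column-integrated vapour mass per unit area: PW = (1/g) Σ q̄ Δp, with q in kg/kg and Δp in Pa (1 kg/m² of water = 1 mm).
Layer 1020–930 hPa: Δp = 90 hPa = 9000 Pa, q̄ = 0.00483 kg/kg → 0.00483 × 9000 / 9.8 = 4.44 mm
Layer 930–740 hPa: Δp = 190 hPa = 19000 Pa, q̄ = 0.00315 kg/kg → 0.00315 × 19000 / 9.8 = 6.11 mm
Layer 740–480 hPa: Δp = 260 hPa = 26000 Pa, q̄ = 0.00148 kg/kg → 0.00148 × 26000 / 9.8 = 3.93 mm
Layer 480–300 hPa: Δp = 180 hPa = 18000 Pa, q̄ = 0.000506 kg/kg → 0.000506 × 18000 / 9.8 = 0.93 mm
PW = 4.44 + 6.11 + 3.93 + 0.93 = 15.41 ≈ 15.4 mm.
Precipitation = ε × PW = 0.5 × 15.4 = 7.7 mm.

PW ≈ 15.4 mm; precipitation ≈ 7.7 mm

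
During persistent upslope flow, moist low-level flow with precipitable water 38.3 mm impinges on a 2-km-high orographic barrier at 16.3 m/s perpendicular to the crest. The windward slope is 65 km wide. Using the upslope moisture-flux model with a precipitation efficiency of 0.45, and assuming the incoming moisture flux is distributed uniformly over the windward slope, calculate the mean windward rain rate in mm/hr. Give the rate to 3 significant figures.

R ≈ 15.6 mm/hr

Incoming column moisture flux per unit ridge length: F = V × PW = 16.3 × 38.3 = 624.29 mm·m/s.
Spread over the 65 km slope with efficiency ε = 0.45: R = ε·F/W = 0.45 × 624.29 / 65000 m = 4.322e-03 mm/s.
R = 4.322e-03 × 3600 = 15.6 mm/hr.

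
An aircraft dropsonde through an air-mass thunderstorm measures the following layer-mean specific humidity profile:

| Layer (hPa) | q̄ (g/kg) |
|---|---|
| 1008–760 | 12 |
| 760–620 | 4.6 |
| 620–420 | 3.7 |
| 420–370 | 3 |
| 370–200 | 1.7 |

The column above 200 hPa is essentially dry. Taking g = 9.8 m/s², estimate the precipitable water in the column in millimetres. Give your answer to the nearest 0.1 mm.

Precipitable water is the column-integrated vapour mass per unit area: PW = (1/g) Σ q̄ Δp, with q in kg/kg and Δp in Pa (1 kg/m² of water = 1 mm).
Layer 1008–760 hPa: Δp = 248 hPa = 24800 Pa, q̄ = 0.012 kg/kg → 0.012 × 24800 / 9.8 = 30.37 mm
Layer 760–620 hPa: Δp = 140 hPa = 14000 Pa, q̄ = 0.0046 kg/kg → 0.0046 × 14000 / 9.8 = 6.57 mm
Layer 620–420 hPa: Δp = 200 hPa = 20000 Pa, q̄ = 0.0037 kg/kg → 0.0037 × 20000 / 9.8 = 7.55 mm
Layer 420–370 hPa: Δp = 50 hPa = 5000 Pa, q̄ = 0.003 kg/kg → 0.003 × 5000 / 9.8 = 1.53 mm
Layer 370–200 hPa: Δp = 170 hPa = 17000 Pa, q̄ = 0.0017 kg/kg → 0.0017 × 17000 / 9.8 = 2.95 mm
PW = 30.37 + 6.57 + 7.55 + 1.53 + 2.95 = 48.97 ≈ 49.0 mm.

PW ≈ 49.0 mm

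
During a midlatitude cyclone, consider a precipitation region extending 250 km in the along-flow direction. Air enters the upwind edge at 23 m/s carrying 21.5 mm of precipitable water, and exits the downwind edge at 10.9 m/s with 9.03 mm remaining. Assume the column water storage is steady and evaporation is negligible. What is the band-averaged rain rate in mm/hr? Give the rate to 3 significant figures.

R ≈ 5.70 mm/hr

Column moisture flux per unit crosswind length is F = V × PW.
Inflow: F_in = 23 × 21.5 = 494.5 mm·m/s
Outflow: F_out = 10.9 × 9.03 = 98.427 mm·m/s
Steady-state rate R = (F_in − F_out)/L = (494.5 − 98.427) / 250000 m = 1.584e-03 mm/s.
R = 1.584e-03 × 3600 = 5.70 mm/hr.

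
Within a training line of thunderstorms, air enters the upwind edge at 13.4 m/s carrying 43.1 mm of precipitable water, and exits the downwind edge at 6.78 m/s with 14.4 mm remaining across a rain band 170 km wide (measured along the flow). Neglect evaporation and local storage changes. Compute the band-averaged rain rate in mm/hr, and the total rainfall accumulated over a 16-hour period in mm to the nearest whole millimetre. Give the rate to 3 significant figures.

Column moisture flux per unit crosswind length is F = V × PW.
Inflow: F_in = 13.4 × 43.1 = 577.54 mm·m/s
Outflow: F_out = 6.78 × 14.4 = 97.632 mm·m/s
Steady-state rate R = (F_in − F_out)/L = (577.54 − 97.632) / 170000 m = 2.823e-03 mm/s.
R = 2.823e-03 × 3600 = 10.2 mm/hr.
Over 16 h: total = 10.2 × 16 = 163.2 ≈ 163 mm.

R ≈ 10.2 mm/hr; total ≈ 163 mm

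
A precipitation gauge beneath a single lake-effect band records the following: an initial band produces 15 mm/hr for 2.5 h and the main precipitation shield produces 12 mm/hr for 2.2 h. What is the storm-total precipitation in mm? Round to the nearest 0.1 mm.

total ≈ 63.9 mm

Total = Σ Rᵢ Δtᵢ = 15 × 2.5 + 12 × 2.2
      = 37.5 + 26.4 = 63.9 mm.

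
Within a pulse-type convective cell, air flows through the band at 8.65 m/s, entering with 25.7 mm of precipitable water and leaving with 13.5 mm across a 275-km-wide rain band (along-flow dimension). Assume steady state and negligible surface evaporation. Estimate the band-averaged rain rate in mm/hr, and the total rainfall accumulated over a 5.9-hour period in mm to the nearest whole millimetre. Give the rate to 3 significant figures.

R ≈ 1.38 mm/hr; total ≈ 8 mm

Column moisture flux per unit crosswind length is F = V × PW.
Inflow: F_in = 8.65 × 25.7 = 222.305 mm·m/s
Outflow: F_out = 8.65 × 13.5 = 116.775 mm·m/s
Steady-state rate R = (F_in − F_out)/L = (222.305 − 116.775) / 275000 m = 3.837e-04 mm/s.
R = 3.837e-04 × 3600 = 1.38 mm/hr.
Over 5.9 h: total = 1.38 × 5.9 = 8.142 ≈ 8 mm.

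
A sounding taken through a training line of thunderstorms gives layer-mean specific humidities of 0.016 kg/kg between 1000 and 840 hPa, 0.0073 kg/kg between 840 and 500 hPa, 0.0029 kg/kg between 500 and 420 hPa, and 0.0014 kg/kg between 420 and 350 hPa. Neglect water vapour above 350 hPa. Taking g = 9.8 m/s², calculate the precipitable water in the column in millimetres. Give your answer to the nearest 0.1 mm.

PW ≈ 54.8 mm

Precipitable water is the column-integrated vapour mass per unit area: PW = (1/g) Σ q̄ Δp, with q in kg/kg and Δp in Pa (1 kg/m² of water = 1 mm).
Layer 1000–840 hPa: Δp = 160 hPa = 16000 Pa, q̄ = 0.016 kg/kg → 0.016 × 16000 / 9.8 = 26.12 mm
Layer 840–500 hPa: Δp = 340 hPa = 34000 Pa, q̄ = 0.0073 kg/kg → 0.0073 × 34000 / 9.8 = 25.33 mm
Layer 500–420 hPa: Δp = 80 hPa = 8000 Pa, q̄ = 0.0029 kg/kg → 0.0029 × 8000 / 9.8 = 2.37 mm
Layer 420–350 hPa: Δp = 70 hPa = 7000 Pa, q̄ = 0.0014 kg/kg → 0.0014 × 7000 / 9.8 = 1.00 mm
PW = 26.12 + 25.33 + 2.37 + 1.00 = 54.82 ≈ 54.8 mm.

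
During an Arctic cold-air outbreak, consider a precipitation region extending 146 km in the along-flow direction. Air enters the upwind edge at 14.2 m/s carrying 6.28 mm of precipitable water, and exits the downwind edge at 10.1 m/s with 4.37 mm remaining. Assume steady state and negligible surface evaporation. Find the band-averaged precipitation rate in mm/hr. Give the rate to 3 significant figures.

Column moisture flux per unit crosswind length is F = V × PW.
Inflow: F_in = 14.2 × 6.28 = 89.176 mm·m/s
Outflow: F_out = 10.1 × 4.37 = 44.137 mm·m/s
Steady-state rate R = (F_in − F_out)/L = (89.176 − 44.137) / 146000 m = 3.085e-04 mm/s.
R = 3.085e-04 × 3600 = 1.11 mm/hr.

R ≈ 1.11 mm/hr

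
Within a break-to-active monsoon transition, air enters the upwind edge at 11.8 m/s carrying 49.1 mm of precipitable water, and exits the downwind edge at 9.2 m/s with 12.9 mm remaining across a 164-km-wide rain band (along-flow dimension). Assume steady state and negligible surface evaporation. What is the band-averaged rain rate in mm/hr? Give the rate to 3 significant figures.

R ≈ 10.1 mm/hr

Column moisture flux per unit crosswind length is F = V × PW.
Inflow: F_in = 11.8 × 49.1 = 579.38 mm·m/s
Outflow: F_out = 9.2 × 12.9 = 118.68 mm·m/s
Steady-state rate R = (F_in − F_out)/L = (579.38 − 118.68) / 164000 m = 2.809e-03 mm/s.
R = 2.809e-03 × 3600 = 10.1 mm/hr.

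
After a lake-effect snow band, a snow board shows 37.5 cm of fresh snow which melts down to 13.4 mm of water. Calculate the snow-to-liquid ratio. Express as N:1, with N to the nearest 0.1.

Ratio = snow depth / SWE = 375 mm / 13.4 mm = 28.0, i.e. 28.0:1.

ratio ≈ 28.0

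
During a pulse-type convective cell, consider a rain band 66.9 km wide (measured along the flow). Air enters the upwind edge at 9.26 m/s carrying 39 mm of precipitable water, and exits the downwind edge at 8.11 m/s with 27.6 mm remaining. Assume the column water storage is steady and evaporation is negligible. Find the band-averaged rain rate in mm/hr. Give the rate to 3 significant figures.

R ≈ 7.39 mm/hr

Column moisture flux per unit crosswind length is F = V × PW.
Inflow: F_in = 9.26 × 39 = 361.14 mm·m/s
Outflow: F_out = 8.11 × 27.6 = 223.836 mm·m/s
Steady-state rate R = (F_in − F_out)/L = (361.14 − 223.836) / 66900 m = 2.052e-03 mm/s.
R = 2.052e-03 × 3600 = 7.39 mm/hr.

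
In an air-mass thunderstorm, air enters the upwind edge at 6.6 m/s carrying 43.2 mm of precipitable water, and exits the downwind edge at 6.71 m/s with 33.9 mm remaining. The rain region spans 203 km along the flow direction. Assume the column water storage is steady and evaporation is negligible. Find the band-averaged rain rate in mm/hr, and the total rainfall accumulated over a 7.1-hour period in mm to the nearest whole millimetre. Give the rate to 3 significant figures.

R ≈ 1.02 mm/hr; total ≈ 7 mm

Column moisture flux per unit crosswind length is F = V × PW.
Inflow: F_in = 6.6 × 43.2 = 285.12 mm·m/s
Outflow: F_out = 6.71 × 33.9 = 227.469 mm·m/s
Steady-state rate R = (F_in − F_out)/L = (285.12 − 227.469) / 203000 m = 2.840e-04 mm/s.
R = 2.840e-04 × 3600 = 1.02 mm/hr.
Over 7.1 h: total = 1.02 × 7.1 = 7.242 ≈ 7 mm.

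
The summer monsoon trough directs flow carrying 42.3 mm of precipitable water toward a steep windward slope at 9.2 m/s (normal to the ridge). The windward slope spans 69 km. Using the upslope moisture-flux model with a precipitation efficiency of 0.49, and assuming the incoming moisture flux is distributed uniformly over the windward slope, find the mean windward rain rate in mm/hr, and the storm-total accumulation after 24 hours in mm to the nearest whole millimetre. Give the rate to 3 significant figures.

Incoming column moisture flux per unit ridge length: F = V × PW = 9.2 × 42.3 = 389.16 mm·m/s.
Spread over the 69 km slope with efficiency ε = 0.49: R = ε·F/W = 0.49 × 389.16 / 69000 m = 2.764e-03 mm/s.
R = 2.764e-03 × 3600 = 9.95 mm/hr.
Over 24 h: total = 9.95 × 24 = 238.8 ≈ 239 mm.

R ≈ 9.95 mm/hr; total ≈ 239 mm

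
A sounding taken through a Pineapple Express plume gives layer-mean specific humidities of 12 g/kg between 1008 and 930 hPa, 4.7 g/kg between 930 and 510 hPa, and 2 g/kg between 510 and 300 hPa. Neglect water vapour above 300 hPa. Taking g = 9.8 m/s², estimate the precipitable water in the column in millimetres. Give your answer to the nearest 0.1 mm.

PW ≈ 34.0 mm

Precipitable water is the column-integrated vapour mass per unit area: PW = (1/g) Σ q̄ Δp, with q in kg/kg and Δp in Pa (1 kg/m² of water = 1 mm).
Layer 1008–930 hPa: Δp = 78 hPa = 7800 Pa, q̄ = 0.012 kg/kg → 0.012 × 7800 / 9.8 = 9.55 mm
Layer 930–510 hPa: Δp = 420 hPa = 42000 Pa, q̄ = 0.0047 kg/kg → 0.0047 × 42000 / 9.8 = 20.14 mm
Layer 510–300 hPa: Δp = 210 hPa = 21000 Pa, q̄ = 0.002 kg/kg → 0.002 × 21000 / 9.8 = 4.29 mm
PW = 9.55 + 20.14 + 4.29 = 33.98 ≈ 34.0 mm.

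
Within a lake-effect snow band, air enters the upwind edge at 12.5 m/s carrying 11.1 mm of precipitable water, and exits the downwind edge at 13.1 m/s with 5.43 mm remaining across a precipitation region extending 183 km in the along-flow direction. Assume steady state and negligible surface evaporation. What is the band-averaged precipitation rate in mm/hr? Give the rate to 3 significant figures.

Column moisture flux per unit crosswind length is F = V × PW.
Inflow: F_in = 12.5 × 11.1 = 138.75 mm·m/s
Outflow: F_out = 13.1 × 5.43 = 71.133 mm·m/s
Steady-state rate R = (F_in − F_out)/L = (138.75 − 71.133) / 183000 m = 3.695e-04 mm/s.
R = 3.695e-04 × 3600 = 1.33 mm/hr.

R ≈ 1.33 mm/hr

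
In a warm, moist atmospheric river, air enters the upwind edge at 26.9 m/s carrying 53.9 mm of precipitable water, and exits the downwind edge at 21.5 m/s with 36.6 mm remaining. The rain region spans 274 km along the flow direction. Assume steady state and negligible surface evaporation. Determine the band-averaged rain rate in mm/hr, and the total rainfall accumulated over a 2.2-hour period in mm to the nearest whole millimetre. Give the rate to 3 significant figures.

Column moisture flux per unit crosswind length is F = V × PW.
Inflow: F_in = 26.9 × 53.9 = 1449.91 mm·m/s
Outflow: F_out = 21.5 × 36.6 = 786.9 mm·m/s
Steady-state rate R = (F_in − F_out)/L = (1449.91 − 786.9) / 274000 m = 2.420e-03 mm/s.
R = 2.420e-03 × 3600 = 8.71 mm/hr.
Over 2.2 h: total = 8.71 × 2.2 = 19.162 ≈ 19 mm.

R ≈ 8.71 mm/hr; total ≈ 19 mm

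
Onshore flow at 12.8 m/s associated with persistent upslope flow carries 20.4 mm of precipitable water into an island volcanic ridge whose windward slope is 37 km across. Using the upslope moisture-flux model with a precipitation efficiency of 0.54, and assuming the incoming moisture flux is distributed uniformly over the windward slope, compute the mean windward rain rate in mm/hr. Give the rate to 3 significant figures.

Incoming column moisture flux per unit ridge length: F = V × PW = 12.8 × 20.4 = 261.12 mm·m/s.
Spread over the 37 km slope with efficiency ε = 0.54: R = ε·F/W = 0.54 × 261.12 / 37000 m = 3.811e-03 mm/s.
R = 3.811e-03 × 3600 = 13.7 mm/hr.

R ≈ 13.7 mm/hr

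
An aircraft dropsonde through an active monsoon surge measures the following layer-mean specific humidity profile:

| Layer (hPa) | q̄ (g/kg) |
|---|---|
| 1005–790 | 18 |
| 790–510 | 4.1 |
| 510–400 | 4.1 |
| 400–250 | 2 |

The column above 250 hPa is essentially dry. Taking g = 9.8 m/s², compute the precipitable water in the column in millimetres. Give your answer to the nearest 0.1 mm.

Precipitable water is the column-integrated vapour mass per unit area: PW = (1/g) Σ q̄ Δp, with q in kg/kg and Δp in Pa (1 kg/m² of water = 1 mm).
Layer 1005–790 hPa: Δp = 215 hPa = 21500 Pa, q̄ = 0.018 kg/kg → 0.018 × 21500 / 9.8 = 39.49 mm
Layer 790–510 hPa: Δp = 280 hPa = 28000 Pa, q̄ = 0.0041 kg/kg → 0.0041 × 28000 / 9.8 = 11.71 mm
Layer 510–400 hPa: Δp = 110 hPa = 11000 Pa, q̄ = 0.0041 kg/kg → 0.0041 × 11000 / 9.8 = 4.60 mm
Layer 400–250 hPa: Δp = 150 hPa = 15000 Pa, q̄ = 0.002 kg/kg → 0.002 × 15000 / 9.8 = 3.06 mm
PW = 39.49 + 11.71 + 4.60 + 3.06 = 58.86 ≈ 58.9 mm.

PW ≈ 58.9 mm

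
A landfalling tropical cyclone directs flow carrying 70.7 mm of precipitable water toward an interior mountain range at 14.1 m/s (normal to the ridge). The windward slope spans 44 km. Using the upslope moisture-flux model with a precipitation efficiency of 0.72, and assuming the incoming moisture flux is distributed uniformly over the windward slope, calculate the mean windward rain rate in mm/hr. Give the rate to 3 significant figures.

Incoming column moisture flux per unit ridge length: F = V × PW = 14.1 × 70.7 = 996.87 mm·m/s.
Spread over the 44 km slope with efficiency ε = 0.72: R = ε·F/W = 0.72 × 996.87 / 44000 m = 1.631e-02 mm/s.
R = 1.631e-02 × 3600 = 58.7 mm/hr.

R ≈ 58.7 mm/hr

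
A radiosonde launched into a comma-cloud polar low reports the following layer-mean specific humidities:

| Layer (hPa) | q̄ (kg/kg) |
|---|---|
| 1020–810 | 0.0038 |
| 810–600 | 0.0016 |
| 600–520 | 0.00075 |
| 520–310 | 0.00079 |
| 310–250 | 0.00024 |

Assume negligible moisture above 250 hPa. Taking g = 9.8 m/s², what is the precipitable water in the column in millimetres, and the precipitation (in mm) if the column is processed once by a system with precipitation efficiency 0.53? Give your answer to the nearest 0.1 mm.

PW ≈ 14.0 mm; precipitation ≈ 7.4 mm

Precipitable water is the column-integrated vapour mass per unit area: PW = (1/g) Σ q̄ Δp, with q in kg/kg and Δp in Pa (1 kg/m² of water = 1 mm).
Layer 1020–810 hPa: Δp = 210 hPa = 21000 Pa, q̄ = 0.0038 kg/kg → 0.0038 × 21000 / 9.8 = 8.14 mm
Layer 810–600 hPa: Δp = 210 hPa = 21000 Pa, q̄ = 0.0016 kg/kg → 0.0016 × 21000 / 9.8 = 3.43 mm
Layer 600–520 hPa: Δp = 80 hPa = 8000 Pa, q̄ = 0.00075 kg/kg → 0.00075 × 8000 / 9.8 = 0.61 mm
Layer 520–310 hPa: Δp = 210 hPa = 21000 Pa, q̄ = 0.00079 kg/kg → 0.00079 × 21000 / 9.8 = 1.69 mm
Layer 310–250 hPa: Δp = 60 hPa = 6000 Pa, q̄ = 0.00024 kg/kg → 0.00024 × 6000 / 9.8 = 0.15 mm
PW = 8.14 + 3.43 + 0.61 + 1.69 + 0.15 = 14.02 ≈ 14.0 mm.
Precipitation = ε × PW = 0.53 × 14.0 = 7.4 mm.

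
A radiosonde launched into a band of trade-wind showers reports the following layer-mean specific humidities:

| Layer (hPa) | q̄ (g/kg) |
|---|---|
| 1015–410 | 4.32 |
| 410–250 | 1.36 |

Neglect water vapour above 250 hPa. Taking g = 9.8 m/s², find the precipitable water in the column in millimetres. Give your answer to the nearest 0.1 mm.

PW ≈ 28.9 mm

Precipitable water is the column-integrated vapour mass per unit area: PW = (1/g) Σ q̄ Δp, with q in kg/kg and Δp in Pa (1 kg/m² of water = 1 mm).
Layer 1015–410 hPa: Δp = 605 hPa = 60500 Pa, q̄ = 0.00432 kg/kg → 0.00432 × 60500 / 9.8 = 26.67 mm
Layer 410–250 hPa: Δp = 160 hPa = 16000 Pa, q̄ = 0.00136 kg/kg → 0.00136 × 16000 / 9.8 = 2.22 mm
PW = 26.67 + 2.22 = 28.89 ≈ 28.9 mm.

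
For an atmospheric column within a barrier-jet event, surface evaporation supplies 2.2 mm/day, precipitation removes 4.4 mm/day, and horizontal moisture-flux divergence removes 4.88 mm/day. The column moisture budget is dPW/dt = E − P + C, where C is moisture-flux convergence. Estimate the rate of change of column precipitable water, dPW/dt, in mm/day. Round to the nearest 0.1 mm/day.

dPW/dt = E − P + C = 2.2 − 4.4 + (-4.88) = -7.1 mm/day.

dPW/dt ≈ -7.1 mm/day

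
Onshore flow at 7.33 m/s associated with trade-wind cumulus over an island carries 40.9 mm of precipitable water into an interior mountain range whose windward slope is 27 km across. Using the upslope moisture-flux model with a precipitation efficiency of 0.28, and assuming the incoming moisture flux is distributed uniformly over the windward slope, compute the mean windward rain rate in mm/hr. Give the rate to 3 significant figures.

R ≈ 11.2 mm/hr

Incoming column moisture flux per unit ridge length: F = V × PW = 7.33 × 40.9 = 299.797 mm·m/s.
Spread over the 27 km slope with efficiency ε = 0.28: R = ε·F/W = 0.28 × 299.797 / 27000 m = 3.109e-03 mm/s.
R = 3.109e-03 × 3600 = 11.2 mm/hr.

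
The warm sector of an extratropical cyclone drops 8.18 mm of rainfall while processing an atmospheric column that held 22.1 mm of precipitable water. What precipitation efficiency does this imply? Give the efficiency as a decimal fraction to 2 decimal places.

ε ≈ 0.37

ε = rainfall / PW = 8.18 / 22.1 = 0.37.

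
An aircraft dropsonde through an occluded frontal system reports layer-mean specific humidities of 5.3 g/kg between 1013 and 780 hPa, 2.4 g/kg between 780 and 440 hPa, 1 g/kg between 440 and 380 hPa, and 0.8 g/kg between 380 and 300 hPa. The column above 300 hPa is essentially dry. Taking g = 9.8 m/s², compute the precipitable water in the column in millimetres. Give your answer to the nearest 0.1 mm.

PW ≈ 22.2 mm

Precipitable water is the column-integrated vapour mass per unit area: PW = (1/g) Σ q̄ Δp, with q in kg/kg and Δp in Pa (1 kg/m² of water = 1 mm).
Layer 1013–780 hPa: Δp = 233 hPa = 23300 Pa, q̄ = 0.0053 kg/kg → 0.0053 × 23300 / 9.8 = 12.60 mm
Layer 780–440 hPa: Δp = 340 hPa = 34000 Pa, q̄ = 0.0024 kg/kg → 0.0024 × 34000 / 9.8 = 8.33 mm
Layer 440–380 hPa: Δp = 60 hPa = 6000 Pa, q̄ = 0.001 kg/kg → 0.001 × 6000 / 9.8 = 0.61 mm
Layer 380–300 hPa: Δp = 80 hPa = 8000 Pa, q̄ = 0.0008 kg/kg → 0.0008 × 8000 / 9.8 = 0.65 mm
PW = 12.60 + 8.33 + 0.61 + 0.65 = 22.19 ≈ 22.2 mm.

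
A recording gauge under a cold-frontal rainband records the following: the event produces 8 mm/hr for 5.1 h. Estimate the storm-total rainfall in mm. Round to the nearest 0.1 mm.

total ≈ 40.8 mm

Total = Σ Rᵢ Δtᵢ = 8 × 5.1
      = 40.8 = 40.8 mm.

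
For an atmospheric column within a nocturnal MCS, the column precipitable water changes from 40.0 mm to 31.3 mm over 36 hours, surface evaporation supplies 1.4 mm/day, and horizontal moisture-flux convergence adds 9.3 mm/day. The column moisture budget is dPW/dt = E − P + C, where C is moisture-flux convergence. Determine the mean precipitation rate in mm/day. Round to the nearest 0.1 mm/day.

P ≈ 16.5 mm/day

dPW/dt = (31.3 − 40.0) mm / (36/24 day) = -5.800 mm/day.
P = E + C − dPW/dt = 1.4 + (9.3) − (-5.800) = 16.5 mm/day.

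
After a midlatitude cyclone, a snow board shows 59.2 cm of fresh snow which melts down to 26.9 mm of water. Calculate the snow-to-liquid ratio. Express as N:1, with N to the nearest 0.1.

Ratio = snow depth / SWE = 592 mm / 26.9 mm = 22.0, i.e. 22.0:1.

ratio ≈ 22.0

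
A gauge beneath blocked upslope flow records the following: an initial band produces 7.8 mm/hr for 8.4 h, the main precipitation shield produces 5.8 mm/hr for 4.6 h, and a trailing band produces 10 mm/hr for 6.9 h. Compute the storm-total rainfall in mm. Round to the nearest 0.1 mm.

total ≈ 161.2 mm

Total = Σ Rᵢ Δtᵢ = 7.8 × 8.4 + 5.8 × 4.6 + 10 × 6.9
      = 65.52 + 26.68 + 69 = 161.2 mm.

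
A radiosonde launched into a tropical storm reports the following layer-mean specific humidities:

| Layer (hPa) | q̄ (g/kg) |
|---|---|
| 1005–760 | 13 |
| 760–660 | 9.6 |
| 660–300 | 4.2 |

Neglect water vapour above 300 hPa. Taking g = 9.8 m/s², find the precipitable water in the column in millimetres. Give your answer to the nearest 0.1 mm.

Precipitable water is the column-integrated vapour mass per unit area: PW = (1/g) Σ q̄ Δp, with q in kg/kg and Δp in Pa (1 kg/m² of water = 1 mm).
Layer 1005–760 hPa: Δp = 245 hPa = 24500 Pa, q̄ = 0.013 kg/kg → 0.013 × 24500 / 9.8 = 32.50 mm
Layer 760–660 hPa: Δp = 100 hPa = 10000 Pa, q̄ = 0.0096 kg/kg → 0.0096 × 10000 / 9.8 = 9.80 mm
Layer 660–300 hPa: Δp = 360 hPa = 36000 Pa, q̄ = 0.0042 kg/kg → 0.0042 × 36000 / 9.8 = 15.43 mm
PW = 32.50 + 9.80 + 15.43 = 57.73 ≈ 57.7 mm.

PW ≈ 57.7 mm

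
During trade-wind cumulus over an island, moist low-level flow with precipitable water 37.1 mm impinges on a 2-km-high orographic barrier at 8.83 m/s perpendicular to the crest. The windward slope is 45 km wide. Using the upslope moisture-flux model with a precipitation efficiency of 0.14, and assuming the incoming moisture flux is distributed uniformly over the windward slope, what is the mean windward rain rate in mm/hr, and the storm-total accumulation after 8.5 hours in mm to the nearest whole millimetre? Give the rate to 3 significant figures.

Incoming column moisture flux per unit ridge length: F = V × PW = 8.83 × 37.1 = 327.593 mm·m/s.
Spread over the 45 km slope with efficiency ε = 0.14: R = ε·F/W = 0.14 × 327.593 / 45000 m = 1.019e-03 mm/s.
R = 1.019e-03 × 3600 = 3.67 mm/hr.
Over 8.5 h: total = 3.67 × 8.5 = 31.195 ≈ 31 mm.

R ≈ 3.67 mm/hr; total ≈ 31 mm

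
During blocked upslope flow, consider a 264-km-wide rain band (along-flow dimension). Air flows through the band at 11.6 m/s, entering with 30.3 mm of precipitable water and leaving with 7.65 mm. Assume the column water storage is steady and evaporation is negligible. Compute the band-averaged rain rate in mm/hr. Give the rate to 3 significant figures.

R ≈ 3.58 mm/hr

Column moisture flux per unit crosswind length is F = V × PW.
Inflow: F_in = 11.6 × 30.3 = 351.48 mm·m/s
Outflow: F_out = 11.6 × 7.65 = 88.74 mm·m/s
Steady-state rate R = (F_in − F_out)/L = (351.48 − 88.74) / 264000 m = 9.952e-04 mm/s.
R = 9.952e-04 × 3600 = 3.58 mm/hr.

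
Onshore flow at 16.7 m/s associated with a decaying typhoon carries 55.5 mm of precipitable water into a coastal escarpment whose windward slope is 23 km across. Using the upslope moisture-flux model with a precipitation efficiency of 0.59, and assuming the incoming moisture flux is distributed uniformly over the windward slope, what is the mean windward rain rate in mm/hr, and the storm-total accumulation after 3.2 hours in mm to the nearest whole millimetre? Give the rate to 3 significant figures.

R ≈ 85.6 mm/hr; total ≈ 274 mm

Incoming column moisture flux per unit ridge length: F = V × PW = 16.7 × 55.5 = 926.85 mm·m/s.
Spread over the 23 km slope with efficiency ε = 0.59: R = ε·F/W = 0.59 × 926.85 / 23000 m = 2.378e-02 mm/s.
R = 2.378e-02 × 3600 = 85.6 mm/hr.
Over 3.2 h: total = 85.6 × 3.2 = 273.92 ≈ 274 mm.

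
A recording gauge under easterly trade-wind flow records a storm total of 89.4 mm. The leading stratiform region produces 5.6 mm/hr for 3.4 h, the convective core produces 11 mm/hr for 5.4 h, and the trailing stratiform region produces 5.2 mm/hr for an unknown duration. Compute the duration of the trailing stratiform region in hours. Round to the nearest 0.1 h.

duration ≈ 2.1 h

Known phases: 5.6 × 3.4 + 11 × 5.4 = 19.04 + 59.4 = 78.44 mm.
Remaining depth = 89.4 − 78.44 = 10.96 mm.
Duration = 10.96 / 5.2 = 2.1 h.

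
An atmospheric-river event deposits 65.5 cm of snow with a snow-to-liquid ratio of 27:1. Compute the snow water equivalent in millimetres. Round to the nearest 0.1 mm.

SWE ≈ 24.3 mm

SWE = snow depth / ratio = 65.5 cm / 27 = 2.426 cm = 24.3 mm.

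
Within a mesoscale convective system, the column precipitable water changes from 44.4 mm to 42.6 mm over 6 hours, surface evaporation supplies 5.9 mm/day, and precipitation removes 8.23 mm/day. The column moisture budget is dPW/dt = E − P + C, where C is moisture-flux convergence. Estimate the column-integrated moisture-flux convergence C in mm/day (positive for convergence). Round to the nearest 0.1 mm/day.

dPW/dt = (42.6 − 44.4) mm / (6/24 day) = -7.200 mm/day.
C = dPW/dt − E + P = (-7.200) − 5.9 + 8.23 = -4.9 mm/day.

C ≈ -4.9 mm/day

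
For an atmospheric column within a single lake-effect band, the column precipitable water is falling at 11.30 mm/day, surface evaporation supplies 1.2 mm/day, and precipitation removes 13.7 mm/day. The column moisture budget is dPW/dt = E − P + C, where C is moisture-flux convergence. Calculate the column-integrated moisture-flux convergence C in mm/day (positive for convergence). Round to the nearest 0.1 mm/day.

dPW/dt = -11.30 mm/day.
C = dPW/dt − E + P = (-11.30) − 1.2 + 13.7 = 1.2 mm/day.

C ≈ 1.2 mm/day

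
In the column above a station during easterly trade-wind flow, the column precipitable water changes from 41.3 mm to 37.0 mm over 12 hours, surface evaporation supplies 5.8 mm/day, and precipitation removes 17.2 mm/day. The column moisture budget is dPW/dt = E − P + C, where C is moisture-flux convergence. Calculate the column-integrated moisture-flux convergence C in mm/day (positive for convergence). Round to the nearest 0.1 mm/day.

C ≈ 2.8 mm/day

dPW/dt = (37.0 − 41.3) mm / (12/24 day) = -8.600 mm/day.
C = dPW/dt − E + P = (-8.600) − 5.8 + 17.2 = 2.8 mm/day.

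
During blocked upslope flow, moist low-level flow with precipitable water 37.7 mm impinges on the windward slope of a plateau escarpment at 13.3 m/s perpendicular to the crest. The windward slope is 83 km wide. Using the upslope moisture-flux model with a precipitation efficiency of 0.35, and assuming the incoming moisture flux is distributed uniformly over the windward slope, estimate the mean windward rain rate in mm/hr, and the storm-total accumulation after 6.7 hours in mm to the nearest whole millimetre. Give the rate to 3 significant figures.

R ≈ 7.61 mm/hr; total ≈ 51 mm

Incoming column moisture flux per unit ridge length: F = V × PW = 13.3 × 37.7 = 501.41 mm·m/s.
Spread over the 83 km slope with efficiency ε = 0.35: R = ε·F/W = 0.35 × 501.41 / 83000 m = 2.114e-03 mm/s.
R = 2.114e-03 × 3600 = 7.61 mm/hr.
Over 6.7 h: total = 7.61 × 6.7 = 50.987 ≈ 51 mm.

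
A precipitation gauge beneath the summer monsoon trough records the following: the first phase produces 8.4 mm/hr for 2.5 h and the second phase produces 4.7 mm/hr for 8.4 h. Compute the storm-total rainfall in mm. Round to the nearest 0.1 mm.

Total = Σ Rᵢ Δtᵢ = 8.4 × 2.5 + 4.7 × 8.4
      = 21 + 39.48 = 60.5 mm.

total ≈ 60.5 mm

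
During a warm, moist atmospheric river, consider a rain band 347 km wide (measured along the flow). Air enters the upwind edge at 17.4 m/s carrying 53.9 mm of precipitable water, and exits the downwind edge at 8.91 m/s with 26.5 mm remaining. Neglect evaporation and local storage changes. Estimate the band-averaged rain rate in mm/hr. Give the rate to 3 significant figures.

Column moisture flux per unit crosswind length is F = V × PW.
Inflow: F_in = 17.4 × 53.9 = 937.86 mm·m/s
Outflow: F_out = 8.91 × 26.5 = 236.115 mm·m/s
Steady-state rate R = (F_in − F_out)/L = (937.86 − 236.115) / 347000 m = 2.022e-03 mm/s.
R = 2.022e-03 × 3600 = 7.28 mm/hr.

R ≈ 7.28 mm/hr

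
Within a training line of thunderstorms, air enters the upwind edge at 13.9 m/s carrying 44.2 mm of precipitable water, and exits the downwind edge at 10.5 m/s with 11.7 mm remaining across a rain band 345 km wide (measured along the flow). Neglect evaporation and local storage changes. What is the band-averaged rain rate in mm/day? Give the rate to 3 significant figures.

R ≈ 123 mm/day

Column moisture flux per unit crosswind length is F = V × PW.
Inflow: F_in = 13.9 × 44.2 = 614.38 mm·m/s
Outflow: F_out = 10.5 × 11.7 = 122.85 mm·m/s
Steady-state rate R = (F_in − F_out)/L = (614.38 − 122.85) / 345000 m = 1.425e-03 mm/s.
R = 1.425e-03 × 3600 × 24 = 123 mm/day.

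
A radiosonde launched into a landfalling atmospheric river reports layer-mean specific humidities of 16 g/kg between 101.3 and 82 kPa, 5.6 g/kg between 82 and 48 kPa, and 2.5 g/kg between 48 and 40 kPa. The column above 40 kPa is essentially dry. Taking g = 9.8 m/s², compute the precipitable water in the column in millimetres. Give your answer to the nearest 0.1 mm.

PW ≈ 53.0 mm

Precipitable water is the column-integrated vapour mass per unit area: PW = (1/g) Σ q̄ Δp, with q in kg/kg and Δp in Pa (1 kg/m² of water = 1 mm).
Layer 101.3–82 kPa: Δp = 193 hPa = 19300 Pa, q̄ = 0.016 kg/kg → 0.016 × 19300 / 9.8 = 31.51 mm
Layer 82–48 kPa: Δp = 340 hPa = 34000 Pa, q̄ = 0.0056 kg/kg → 0.0056 × 34000 / 9.8 = 19.43 mm
Layer 48–40 kPa: Δp = 80 hPa = 8000 Pa, q̄ = 0.0025 kg/kg → 0.0025 × 8000 / 9.8 = 2.04 mm
PW = 31.51 + 19.43 + 2.04 = 52.98 ≈ 53.0 mm.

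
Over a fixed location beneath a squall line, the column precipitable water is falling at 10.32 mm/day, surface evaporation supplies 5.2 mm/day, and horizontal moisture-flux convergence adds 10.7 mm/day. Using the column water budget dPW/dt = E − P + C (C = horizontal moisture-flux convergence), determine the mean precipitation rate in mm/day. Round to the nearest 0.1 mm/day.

P ≈ 26.2 mm/day

dPW/dt = -10.32 mm/day.
P = E + C − dPW/dt = 5.2 + (10.7) − (-10.32) = 26.2 mm/day.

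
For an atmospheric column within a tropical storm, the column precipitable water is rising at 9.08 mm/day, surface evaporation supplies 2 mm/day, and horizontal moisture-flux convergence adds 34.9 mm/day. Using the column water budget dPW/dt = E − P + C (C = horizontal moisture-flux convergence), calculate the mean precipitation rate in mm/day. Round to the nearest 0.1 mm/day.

P ≈ 27.8 mm/day

dPW/dt = +9.08 mm/day.
P = E + C − dPW/dt = 2 + (34.9) − (+9.08) = 27.8 mm/day.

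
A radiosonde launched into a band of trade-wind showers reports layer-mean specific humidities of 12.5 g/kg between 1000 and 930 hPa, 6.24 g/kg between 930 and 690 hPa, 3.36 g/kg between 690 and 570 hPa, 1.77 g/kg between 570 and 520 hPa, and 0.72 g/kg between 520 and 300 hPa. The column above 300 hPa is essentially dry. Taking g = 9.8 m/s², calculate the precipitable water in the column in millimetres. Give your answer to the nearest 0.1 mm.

Precipitable water is the column-integrated vapour mass per unit area: PW = (1/g) Σ q̄ Δp, with q in kg/kg and Δp in Pa (1 kg/m² of water = 1 mm).
Layer 1000–930 hPa: Δp = 70 hPa = 7000 Pa, q̄ = 0.0125 kg/kg → 0.0125 × 7000 / 9.8 = 8.93 mm
Layer 930–690 hPa: Δp = 240 hPa = 24000 Pa, q̄ = 0.00624 kg/kg → 0.00624 × 24000 / 9.8 = 15.28 mm
Layer 690–570 hPa: Δp = 120 hPa = 12000 Pa, q̄ = 0.00336 kg/kg → 0.00336 × 12000 / 9.8 = 4.11 mm
Layer 570–520 hPa: Δp = 50 hPa = 5000 Pa, q̄ = 0.00177 kg/kg → 0.00177 × 5000 / 9.8 = 0.90 mm
Layer 520–300 hPa: Δp = 220 hPa = 22000 Pa, q̄ = 0.00072 kg/kg → 0.00072 × 22000 / 9.8 = 1.62 mm
PW = 8.93 + 15.28 + 4.11 + 0.90 + 1.62 = 30.84 ≈ 30.8 mm.

PW ≈ 30.8 mm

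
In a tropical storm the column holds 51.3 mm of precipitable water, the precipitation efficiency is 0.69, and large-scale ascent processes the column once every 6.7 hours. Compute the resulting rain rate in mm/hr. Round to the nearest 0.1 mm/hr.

R ≈ 5.3 mm/hr

Each overturning extracts ε × PW = 0.69 × 51.3 = 35.397 mm.
Rate = ε·PW / τ = 35.397 / 6.7 h = 5.3 mm/hr.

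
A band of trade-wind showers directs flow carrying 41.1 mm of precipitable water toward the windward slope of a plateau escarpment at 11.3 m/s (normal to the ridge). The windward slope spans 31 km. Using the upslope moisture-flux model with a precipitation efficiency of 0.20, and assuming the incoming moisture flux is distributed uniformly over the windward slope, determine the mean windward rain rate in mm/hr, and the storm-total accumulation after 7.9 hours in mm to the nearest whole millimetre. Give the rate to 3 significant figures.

R ≈ 10.8 mm/hr; total ≈ 85 mm

Incoming column moisture flux per unit ridge length: F = V × PW = 11.3 × 41.1 = 464.43 mm·m/s.
Spread over the 31 km slope with efficiency ε = 0.20: R = ε·F/W = 0.20 × 464.43 / 31000 m = 2.996e-03 mm/s.
R = 2.996e-03 × 3600 = 10.8 mm/hr.
Over 7.9 h: total = 10.8 × 7.9 = 85.32 ≈ 85 mm.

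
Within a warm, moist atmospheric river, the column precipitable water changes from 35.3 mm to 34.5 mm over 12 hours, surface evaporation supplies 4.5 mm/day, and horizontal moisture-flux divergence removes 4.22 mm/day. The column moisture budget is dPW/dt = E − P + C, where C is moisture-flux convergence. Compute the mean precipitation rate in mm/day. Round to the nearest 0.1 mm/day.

dPW/dt = (34.5 − 35.3) mm / (12/24 day) = -1.600 mm/day.
P = E + C − dPW/dt = 4.5 + (-4.22) − (-1.600) = 1.9 mm/day.

P ≈ 1.9 mm/day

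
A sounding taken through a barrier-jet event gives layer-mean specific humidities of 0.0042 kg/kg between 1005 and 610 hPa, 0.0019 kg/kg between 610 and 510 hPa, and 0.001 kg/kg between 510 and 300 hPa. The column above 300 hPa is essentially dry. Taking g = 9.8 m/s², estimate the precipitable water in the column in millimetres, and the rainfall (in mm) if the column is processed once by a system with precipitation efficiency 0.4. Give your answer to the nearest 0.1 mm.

Precipitable water is the column-integrated vapour mass per unit area: PW = (1/g) Σ q̄ Δp, with q in kg/kg and Δp in Pa (1 kg/m² of water = 1 mm).
Layer 1005–610 hPa: Δp = 395 hPa = 39500 Pa, q̄ = 0.0042 kg/kg → 0.0042 × 39500 / 9.8 = 16.93 mm
Layer 610–510 hPa: Δp = 100 hPa = 10000 Pa, q̄ = 0.0019 kg/kg → 0.0019 × 10000 / 9.8 = 1.94 mm
Layer 510–300 hPa: Δp = 210 hPa = 21000 Pa, q̄ = 0.001 kg/kg → 0.001 × 21000 / 9.8 = 2.14 mm
PW = 16.93 + 1.94 + 2.14 = 21.01 ≈ 21.0 mm.
Rainfall = ε × PW = 0.4 × 21.0 = 8.4 mm.

PW ≈ 21.0 mm; rainfall ≈ 8.4 mm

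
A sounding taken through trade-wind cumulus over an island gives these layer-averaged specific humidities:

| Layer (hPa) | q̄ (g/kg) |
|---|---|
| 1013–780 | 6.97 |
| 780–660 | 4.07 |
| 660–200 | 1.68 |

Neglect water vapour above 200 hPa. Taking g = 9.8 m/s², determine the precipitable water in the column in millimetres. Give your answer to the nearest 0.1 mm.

PW ≈ 29.4 mm

Precipitable water is the column-integrated vapour mass per unit area: PW = (1/g) Σ q̄ Δp, with q in kg/kg and Δp in Pa (1 kg/m² of water = 1 mm).
Layer 1013–780 hPa: Δp = 233 hPa = 23300 Pa, q̄ = 0.00697 kg/kg → 0.00697 × 23300 / 9.8 = 16.57 mm
Layer 780–660 hPa: Δp = 120 hPa = 12000 Pa, q̄ = 0.00407 kg/kg → 0.00407 × 12000 / 9.8 = 4.98 mm
Layer 660–200 hPa: Δp = 460 hPa = 46000 Pa, q̄ = 0.00168 kg/kg → 0.00168 × 46000 / 9.8 = 7.89 mm
PW = 16.57 + 4.98 + 7.89 = 29.44 ≈ 29.4 mm.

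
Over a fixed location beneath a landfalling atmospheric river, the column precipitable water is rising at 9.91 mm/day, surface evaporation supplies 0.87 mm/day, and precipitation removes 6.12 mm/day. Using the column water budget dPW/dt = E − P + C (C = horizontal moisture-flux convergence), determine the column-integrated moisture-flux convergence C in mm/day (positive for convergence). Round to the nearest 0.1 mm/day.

dPW/dt = +9.91 mm/day.
C = dPW/dt − E + P = (+9.91) − 0.87 + 6.12 = 15.2 mm/day.

C ≈ 15.2 mm/day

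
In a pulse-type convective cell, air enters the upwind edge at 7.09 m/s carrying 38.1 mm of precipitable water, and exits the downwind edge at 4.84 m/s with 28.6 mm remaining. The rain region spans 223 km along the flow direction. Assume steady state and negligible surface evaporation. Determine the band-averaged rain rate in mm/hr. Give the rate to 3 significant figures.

R ≈ 2.13 mm/hr

Column moisture flux per unit crosswind length is F = V × PW.
Inflow: F_in = 7.09 × 38.1 = 270.129 mm·m/s
Outflow: F_out = 4.84 × 28.6 = 138.424 mm·m/s
Steady-state rate R = (F_in − F_out)/L = (270.129 − 138.424) / 223000 m = 5.906e-04 mm/s.
R = 5.906e-04 × 3600 = 2.13 mm/hr.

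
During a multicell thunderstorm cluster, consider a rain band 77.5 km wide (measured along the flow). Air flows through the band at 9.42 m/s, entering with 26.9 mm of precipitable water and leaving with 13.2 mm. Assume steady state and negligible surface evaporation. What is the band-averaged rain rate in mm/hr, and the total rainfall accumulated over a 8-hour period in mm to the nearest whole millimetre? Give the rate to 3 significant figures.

Column moisture flux per unit crosswind length is F = V × PW.
Inflow: F_in = 9.42 × 26.9 = 253.398 mm·m/s
Outflow: F_out = 9.42 × 13.2 = 124.344 mm·m/s
Steady-state rate R = (F_in − F_out)/L = (253.398 − 124.344) / 77500 m = 1.665e-03 mm/s.
R = 1.665e-03 × 3600 = 5.99 mm/hr.
Over 8 h: total = 5.99 × 8 = 47.92 ≈ 48 mm.

R ≈ 5.99 mm/hr; total ≈ 48 mm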